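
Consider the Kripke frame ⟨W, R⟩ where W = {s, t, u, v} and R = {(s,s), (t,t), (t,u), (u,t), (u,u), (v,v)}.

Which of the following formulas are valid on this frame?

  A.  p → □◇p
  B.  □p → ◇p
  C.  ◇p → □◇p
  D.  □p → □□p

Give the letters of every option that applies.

R is symmetric: every R-edge is matched by its reverse.
R is transitive: R is closed under composition.
R is euclidean: any two R-successors of the same world are R-related.
R is serial: every world has an R-successor.
(A) p → □◇p (axiom B) characterises the symmetric frames. R is symmetric — valid.
(B) □p → ◇p is axiom D, which corresponds to seriality. R is serial — valid.
(C) axiom 5: valid iff R is euclidean. R is euclidean — valid.
(D) □p → □□p is axiom 4, which corresponds to transitivity. R is transitive — valid.

A, B, C, D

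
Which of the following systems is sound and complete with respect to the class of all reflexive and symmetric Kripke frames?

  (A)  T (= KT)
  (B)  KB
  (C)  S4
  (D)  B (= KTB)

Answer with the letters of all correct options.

(A) T (= KT) is determined by the class of reflexive frames.
(B) KB is determined by the class of symmetric frames.
(C) S4 is determined by the class of reflexive and transitive frames.
(D) B (= KTB) is determined by exactly this class.

D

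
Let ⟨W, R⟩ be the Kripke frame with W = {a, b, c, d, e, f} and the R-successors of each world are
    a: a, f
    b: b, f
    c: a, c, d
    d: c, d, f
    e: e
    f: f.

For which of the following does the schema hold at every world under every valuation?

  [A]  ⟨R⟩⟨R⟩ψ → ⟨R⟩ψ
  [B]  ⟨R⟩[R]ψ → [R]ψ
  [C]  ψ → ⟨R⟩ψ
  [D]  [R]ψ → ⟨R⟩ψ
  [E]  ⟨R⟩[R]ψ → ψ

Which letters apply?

C, D

R is reflexive: each world relates to itself.
R is not symmetric: a R f but not f R a.
R is not transitive: c R a and a R f but not c R f.
R is not euclidean: a R f and a R a but not f R a.
R is serial: every world has an R-successor.
(A) ⟨R⟩⟨R⟩ψ → ⟨R⟩ψ is the dual of axiom 4; it is valid on a frame exactly when R is transitive. R is not transitive, so not valid.
(B) ⟨R⟩[R]ψ → [R]ψ (the dual of axiom 5) characterises the euclidean frames. R is not euclidean — not valid.
(C) ψ → ⟨R⟩ψ (the dual of axiom T) characterises the reflexive frames. R is reflexive — valid.
(D) [R]ψ → ⟨R⟩ψ is axiom D, which corresponds to seriality. R is serial — valid.
(E) ⟨R⟩[R]ψ → ψ is the dual of axiom B; it is valid on a frame exactly when R is symmetric. R is not symmetric, so not valid.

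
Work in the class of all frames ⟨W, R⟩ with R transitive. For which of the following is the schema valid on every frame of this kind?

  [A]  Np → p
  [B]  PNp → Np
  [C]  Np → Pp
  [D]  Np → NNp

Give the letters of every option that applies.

D

(A) Np → p is axiom T, which corresponds to reflexivity. Such an R need not be reflexive — not valid.
(B) PNp → Np is the dual of axiom 5; it is valid on a frame exactly when R is euclidean. Such an R need not be euclidean, so not valid.
(C) Np → Pp is axiom D; it is valid on a frame exactly when R is serial. Such an R need not be serial, so not valid.
(D) Np → NNp is axiom 4; it is valid on a frame exactly when R is transitive. Every such R is transitive, so valid.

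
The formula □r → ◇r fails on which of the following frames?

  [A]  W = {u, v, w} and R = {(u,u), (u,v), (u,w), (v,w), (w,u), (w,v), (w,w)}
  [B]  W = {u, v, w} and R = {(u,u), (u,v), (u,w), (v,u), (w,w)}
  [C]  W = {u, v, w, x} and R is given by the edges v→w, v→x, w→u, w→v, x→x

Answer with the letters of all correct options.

C

The schema □r → ◇r is axiom D; it is valid on a frame iff R is serial.
(A) R is serial (every world has an R-successor), so the schema is valid here.
(B) R is serial (every world has an R-successor), so the schema is valid here.
(C) R is not serial (u has no R-successor), so the schema fails here.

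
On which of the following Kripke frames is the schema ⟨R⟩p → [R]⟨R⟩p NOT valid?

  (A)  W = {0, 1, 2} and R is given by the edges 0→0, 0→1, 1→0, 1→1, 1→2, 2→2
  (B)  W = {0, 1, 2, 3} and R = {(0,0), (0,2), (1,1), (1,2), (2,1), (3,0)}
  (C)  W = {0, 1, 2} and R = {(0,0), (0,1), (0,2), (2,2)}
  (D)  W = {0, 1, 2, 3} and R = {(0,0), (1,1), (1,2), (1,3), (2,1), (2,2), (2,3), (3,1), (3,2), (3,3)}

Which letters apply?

A, B, C

The schema ⟨R⟩p → [R]⟨R⟩p is axiom 5; it is valid on a frame iff R is euclidean.
(A) R is not euclidean (1 R 0 and 1 R 2 but not 0 R 2), so the schema fails here.
(B) R is not euclidean (0 R 2 and 0 R 0 but not 2 R 0), so the schema fails here.
(C) R is not euclidean (0 R 1 and 0 R 0 but not 1 R 0), so the schema fails here.
(D) R is euclidean (any two R-successors of the same world are R-related), so the schema is valid here.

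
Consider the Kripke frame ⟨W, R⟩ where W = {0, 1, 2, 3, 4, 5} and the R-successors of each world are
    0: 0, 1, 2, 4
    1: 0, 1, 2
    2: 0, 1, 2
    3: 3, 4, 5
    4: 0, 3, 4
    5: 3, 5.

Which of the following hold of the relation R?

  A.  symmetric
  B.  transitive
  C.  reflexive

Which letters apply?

A, C

(A) symmetric: every R-edge is matched by its reverse.
(B) not transitive: 0 R 4 and 4 R 3 but not 0 R 3.
(C) reflexive: each world relates to itself.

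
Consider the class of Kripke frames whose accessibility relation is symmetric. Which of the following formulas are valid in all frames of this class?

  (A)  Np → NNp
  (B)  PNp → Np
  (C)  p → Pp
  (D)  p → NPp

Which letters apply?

(A) axiom 4: valid iff R is transitive. Such an R need not be transitive — not valid.
(B) PNp → Np (the dual of axiom 5) characterises the euclidean frames. Such an R need not be euclidean — not valid.
(C) p → Pp (the dual of axiom T) characterises the reflexive frames. Such an R need not be reflexive — not valid.
(D) axiom B: valid iff R is symmetric. Every such R is symmetric — valid.

D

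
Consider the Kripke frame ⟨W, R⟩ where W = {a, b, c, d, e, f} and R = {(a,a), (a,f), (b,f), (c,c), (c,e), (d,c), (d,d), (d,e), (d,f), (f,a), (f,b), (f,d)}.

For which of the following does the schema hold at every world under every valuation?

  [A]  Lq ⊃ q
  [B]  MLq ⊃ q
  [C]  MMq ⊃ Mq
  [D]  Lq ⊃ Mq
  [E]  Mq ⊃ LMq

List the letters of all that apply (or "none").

R is not reflexive: not b R b.
R is not symmetric: c R e but not e R c.
R is not transitive: a R f and f R b but not a R b.
R is not euclidean: c R e and c R c but not e R c.
R is not serial: e has no R-successor.
(A) Lq ⊃ q is axiom T, which corresponds to reflexivity. R is not reflexive — not valid.
(B) the dual of axiom B: valid iff R is symmetric. R is not symmetric — not valid.
(C) the dual of axiom 4: valid iff R is transitive. R is not transitive — not valid.
(D) Lq ⊃ Mq (axiom D) characterises the serial frames. R is not serial — not valid.
(E) Mq ⊃ LMq is axiom 5, which corresponds to the euclidean property. R is not euclidean — not valid.

none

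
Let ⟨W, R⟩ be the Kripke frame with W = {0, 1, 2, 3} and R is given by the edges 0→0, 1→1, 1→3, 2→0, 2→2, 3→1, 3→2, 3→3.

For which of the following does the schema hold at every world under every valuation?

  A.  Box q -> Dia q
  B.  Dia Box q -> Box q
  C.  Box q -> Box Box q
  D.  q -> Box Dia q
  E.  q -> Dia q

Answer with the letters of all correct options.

A, E

R is reflexive: each world relates to itself.
R is not symmetric: 2 R 0 but not 0 R 2.
R is not transitive: 1 R 3 and 3 R 2 but not 1 R 2.
R is not euclidean: 2 R 0 and 2 R 2 but not 0 R 2.
R is serial: every world has an R-successor.
(A) axiom D: valid iff R is serial. R is serial — valid.
(B) Dia Box q -> Box q (the dual of axiom 5) characterises the euclidean frames. R is not euclidean — not valid.
(C) axiom 4: valid iff R is transitive. R is not transitive — not valid.
(D) axiom B: valid iff R is symmetric. R is not symmetric — not valid.
(E) the dual of axiom T: valid iff R is reflexive. R is reflexive — valid.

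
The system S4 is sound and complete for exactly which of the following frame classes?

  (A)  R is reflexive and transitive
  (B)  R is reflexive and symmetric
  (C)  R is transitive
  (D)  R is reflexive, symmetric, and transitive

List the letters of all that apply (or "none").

(A) S4 is sound and complete for exactly this class.
(B) this class determines B (= KTB), not S4.
(C) this class determines K4, not S4.
(D) this class determines S5, not S4.

A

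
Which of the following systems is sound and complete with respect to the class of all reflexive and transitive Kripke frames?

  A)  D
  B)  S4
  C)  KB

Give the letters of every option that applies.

(A) D is determined by the class of serial frames.
(B) S4 is determined by exactly this class.
(C) KB is determined by the class of symmetric frames.

B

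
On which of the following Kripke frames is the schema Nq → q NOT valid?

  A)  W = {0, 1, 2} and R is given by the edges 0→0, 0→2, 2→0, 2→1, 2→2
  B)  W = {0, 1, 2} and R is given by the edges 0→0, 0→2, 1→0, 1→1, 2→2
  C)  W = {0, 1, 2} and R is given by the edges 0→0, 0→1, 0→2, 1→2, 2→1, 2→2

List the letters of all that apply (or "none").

A, C

The schema Nq → q is axiom T; it is valid on a frame iff R is reflexive.
(A) R is not reflexive (not 1 R 1), so the schema fails here.
(B) R is reflexive (each world relates to itself), so the schema is valid here.
(C) R is not reflexive (not 1 R 1), so the schema fails here.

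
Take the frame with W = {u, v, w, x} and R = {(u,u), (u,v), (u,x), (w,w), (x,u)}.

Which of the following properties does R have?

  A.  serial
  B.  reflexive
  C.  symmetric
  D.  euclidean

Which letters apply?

(A) not serial: v has no R-successor.
(B) not reflexive: not v R v.
(C) not symmetric: u R v but not v R u.
(D) not euclidean: u R v and u R u but not v R u.

none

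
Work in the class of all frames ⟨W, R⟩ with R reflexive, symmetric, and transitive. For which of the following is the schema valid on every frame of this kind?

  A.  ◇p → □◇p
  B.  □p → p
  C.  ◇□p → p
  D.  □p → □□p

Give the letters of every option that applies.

A relation that is reflexive, symmetric, and transitive is also euclidean and serial.
(A) ◇p → □◇p (axiom 5) characterises the euclidean frames. Every such R is euclidean — valid.
(B) □p → p is axiom T, which corresponds to reflexivity. Every such R is reflexive — valid.
(C) ◇□p → p is the dual of axiom B; it is valid on a frame exactly when R is symmetric. Every such R is symmetric, so valid.
(D) □p → □□p is axiom 4; it is valid on a frame exactly when R is transitive. Every such R is transitive, so valid.

A, B, C, D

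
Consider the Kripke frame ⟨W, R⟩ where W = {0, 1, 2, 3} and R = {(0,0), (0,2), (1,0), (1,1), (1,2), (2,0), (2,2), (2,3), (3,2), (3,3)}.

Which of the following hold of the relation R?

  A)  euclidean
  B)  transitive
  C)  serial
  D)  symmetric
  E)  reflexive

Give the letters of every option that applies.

(A) not euclidean: 1 R 0 and 1 R 1 but not 0 R 1.
(B) not transitive: 0 R 2 and 2 R 3 but not 0 R 3.
(C) serial: every world has an R-successor.
(D) not symmetric: 1 R 0 but not 0 R 1.
(E) reflexive: each world relates to itself.

C, E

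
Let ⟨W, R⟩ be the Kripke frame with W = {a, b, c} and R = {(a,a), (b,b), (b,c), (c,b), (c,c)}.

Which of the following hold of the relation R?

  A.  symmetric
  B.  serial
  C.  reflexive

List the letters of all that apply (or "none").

A, B, C

(A) symmetric: every R-edge is matched by its reverse.
(B) serial: every world has an R-successor.
(C) reflexive: each world relates to itself.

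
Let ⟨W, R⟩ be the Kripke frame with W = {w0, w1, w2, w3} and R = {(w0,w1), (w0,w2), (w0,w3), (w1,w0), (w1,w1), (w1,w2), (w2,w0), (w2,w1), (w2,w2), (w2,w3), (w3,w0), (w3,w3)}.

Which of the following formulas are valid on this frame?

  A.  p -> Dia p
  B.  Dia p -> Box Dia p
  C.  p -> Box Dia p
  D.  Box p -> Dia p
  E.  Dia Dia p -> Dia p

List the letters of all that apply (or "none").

D

R is not reflexive: not w0 R w0.
R is not symmetric: w2 R w3 but not w3 R w2.
R is not transitive: w0 R w1 and w1 R w0 but not w0 R w0.
R is not euclidean: w0 R w1 and w0 R w3 but not w1 R w3.
R is serial: every world has an R-successor.
(A) p -> Dia p is the dual of axiom T, which corresponds to reflexivity. R is not reflexive — not valid.
(B) Dia p -> Box Dia p is axiom 5; it is valid on a frame exactly when R is euclidean. R is not euclidean, so not valid.
(C) p -> Box Dia p is axiom B; it is valid on a frame exactly when R is symmetric. R is not symmetric, so not valid.
(D) axiom D: valid iff R is serial. R is serial — valid.
(E) Dia Dia p -> Dia p is the dual of axiom 4, which corresponds to transitivity. R is not transitive — not valid.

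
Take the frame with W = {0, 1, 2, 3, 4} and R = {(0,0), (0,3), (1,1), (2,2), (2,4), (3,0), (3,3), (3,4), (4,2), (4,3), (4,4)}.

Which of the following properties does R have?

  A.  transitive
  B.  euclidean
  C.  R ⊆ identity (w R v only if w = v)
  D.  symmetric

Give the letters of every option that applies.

D

(A) not transitive: 0 R 3 and 3 R 4 but not 0 R 4.
(B) not euclidean: 3 R 0 and 3 R 4 but not 0 R 4.
(C) not ⊆ identity: 0 R 3 with 0 ≠ 3.
(D) symmetric: every R-edge is matched by its reverse.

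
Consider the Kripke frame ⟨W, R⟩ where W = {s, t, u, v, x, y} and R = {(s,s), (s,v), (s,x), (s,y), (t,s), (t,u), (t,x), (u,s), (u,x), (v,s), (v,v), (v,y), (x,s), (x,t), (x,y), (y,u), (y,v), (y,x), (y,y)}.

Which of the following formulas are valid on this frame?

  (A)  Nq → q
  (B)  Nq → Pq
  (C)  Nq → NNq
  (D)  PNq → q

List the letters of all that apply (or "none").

B

R is not reflexive: not t R t.
R is not symmetric: s R y but not y R s.
R is not transitive: s R x and x R t but not s R t.
R is serial: every world has an R-successor.
(A) Nq → q is axiom T; it is valid on a frame exactly when R is reflexive. R is not reflexive, so not valid.
(B) Nq → Pq is axiom D; it is valid on a frame exactly when R is serial. R is serial, so valid.
(C) Nq → NNq is axiom 4, which corresponds to transitivity. R is not transitive — not valid.
(D) the dual of axiom B: valid iff R is symmetric. R is not symmetric — not valid.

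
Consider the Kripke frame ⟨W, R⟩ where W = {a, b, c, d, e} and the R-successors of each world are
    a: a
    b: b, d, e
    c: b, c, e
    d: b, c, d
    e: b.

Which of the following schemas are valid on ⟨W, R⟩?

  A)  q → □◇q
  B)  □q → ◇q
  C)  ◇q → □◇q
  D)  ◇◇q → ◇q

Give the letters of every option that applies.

R is not symmetric: c R b but not b R c.
R is not transitive: b R d and d R c but not b R c.
R is not euclidean: b R d and b R e but not d R e.
R is serial: every world has an R-successor.
(A) q → □◇q (axiom B) characterises the symmetric frames. R is not symmetric — not valid.
(B) □q → ◇q (axiom D) characterises the serial frames. R is serial — valid.
(C) ◇q → □◇q is axiom 5, which corresponds to the euclidean property. R is not euclidean — not valid.
(D) the dual of axiom 4: valid iff R is transitive. R is not transitive — not valid.

B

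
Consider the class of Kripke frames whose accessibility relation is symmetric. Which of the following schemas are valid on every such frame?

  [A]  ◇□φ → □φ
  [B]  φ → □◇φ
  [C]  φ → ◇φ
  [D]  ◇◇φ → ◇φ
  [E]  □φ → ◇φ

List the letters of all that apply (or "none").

(A) ◇□φ → □φ is the dual of axiom 5; it is valid on a frame exactly when R is euclidean. Such an R need not be euclidean, so not valid.
(B) φ → □◇φ is axiom B, which corresponds to symmetry. Every such R is symmetric — valid.
(C) the dual of axiom T: valid iff R is reflexive. Such an R need not be reflexive — not valid.
(D) the dual of axiom 4: valid iff R is transitive. Such an R need not be transitive — not valid.
(E) □φ → ◇φ is axiom D, which corresponds to seriality. Such an R need not be serial — not valid.

B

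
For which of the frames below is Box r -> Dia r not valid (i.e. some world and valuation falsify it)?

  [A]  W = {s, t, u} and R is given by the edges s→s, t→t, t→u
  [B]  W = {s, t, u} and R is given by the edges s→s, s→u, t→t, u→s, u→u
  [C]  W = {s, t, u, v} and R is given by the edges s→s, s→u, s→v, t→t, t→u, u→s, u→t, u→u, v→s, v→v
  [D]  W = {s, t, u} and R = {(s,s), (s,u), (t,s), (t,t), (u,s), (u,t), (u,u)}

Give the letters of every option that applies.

A

The schema Box r -> Dia r is axiom D; it is valid on a frame iff R is serial.
(A) R is not serial (u has no R-successor), so the schema fails here.
(B) R is serial (every world has an R-successor), so the schema is valid here.
(C) R is serial (every world has an R-successor), so the schema is valid here.
(D) R is serial (every world has an R-successor), so the schema is valid here.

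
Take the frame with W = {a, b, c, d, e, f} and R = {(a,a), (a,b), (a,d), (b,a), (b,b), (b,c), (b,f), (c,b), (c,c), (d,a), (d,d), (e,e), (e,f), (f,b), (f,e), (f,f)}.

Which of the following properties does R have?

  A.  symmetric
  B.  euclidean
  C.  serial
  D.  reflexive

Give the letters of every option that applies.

A, C, D

(A) symmetric: every R-edge is matched by its reverse.
(B) not euclidean: a R b and a R d but not b R d.
(C) serial: every world has an R-successor.
(D) reflexive: each world relates to itself.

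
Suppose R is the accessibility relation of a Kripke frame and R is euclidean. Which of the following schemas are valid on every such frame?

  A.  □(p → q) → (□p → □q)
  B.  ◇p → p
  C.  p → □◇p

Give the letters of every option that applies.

(A) □(p → q) → (□p → □q) is axiom K, valid on every Kripke frame — valid.
(B) ◇p → p is the converse of T; it holds exactly when R ⊆ identity. Such an R need not be a subset of the identity — not valid.
(C) p → □◇p is axiom B, which corresponds to symmetry. Such an R need not be symmetric — not valid.

A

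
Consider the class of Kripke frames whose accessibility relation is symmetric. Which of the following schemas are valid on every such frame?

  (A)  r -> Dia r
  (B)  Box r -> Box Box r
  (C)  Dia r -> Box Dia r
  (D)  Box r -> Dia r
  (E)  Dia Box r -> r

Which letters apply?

E

(A) r -> Dia r (the dual of axiom T) characterises the reflexive frames. Such an R need not be reflexive — not valid.
(B) axiom 4: valid iff R is transitive. Such an R need not be transitive — not valid.
(C) Dia r -> Box Dia r is axiom 5, which corresponds to the euclidean property. Such an R need not be euclidean — not valid.
(D) Box r -> Dia r is axiom D; it is valid on a frame exactly when R is serial. Such an R need not be serial, so not valid.
(E) the dual of axiom B: valid iff R is symmetric. Every such R is symmetric — valid.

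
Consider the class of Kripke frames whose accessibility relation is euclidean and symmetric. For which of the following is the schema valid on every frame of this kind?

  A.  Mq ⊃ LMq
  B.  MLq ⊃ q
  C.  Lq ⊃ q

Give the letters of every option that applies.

A, B

A symmetric euclidean relation is transitive (uRv and vRw give vRu by symmetry, then uRw by the euclidean condition, applied at v).
(A) Mq ⊃ LMq is axiom 5; it is valid on a frame exactly when R is euclidean. Every such R is euclidean, so valid.
(B) MLq ⊃ q is the dual of axiom B, which corresponds to symmetry. Every such R is symmetric — valid.
(C) Lq ⊃ q (axiom T) characterises the reflexive frames. Such an R need not be reflexive — not valid.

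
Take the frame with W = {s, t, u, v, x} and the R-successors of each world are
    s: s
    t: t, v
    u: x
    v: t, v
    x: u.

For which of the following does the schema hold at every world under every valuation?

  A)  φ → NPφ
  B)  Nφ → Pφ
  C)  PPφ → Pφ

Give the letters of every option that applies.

A, B

R is symmetric: every R-edge is matched by its reverse.
R is not transitive: u R x and x R u but not u R u.
R is serial: every world has an R-successor.
(A) φ → NPφ (axiom B) characterises the symmetric frames. R is symmetric — valid.
(B) Nφ → Pφ is axiom D; it is valid on a frame exactly when R is serial. R is serial, so valid.
(C) PPφ → Pφ (the dual of axiom 4) characterises the transitive frames. R is not transitive — not valid.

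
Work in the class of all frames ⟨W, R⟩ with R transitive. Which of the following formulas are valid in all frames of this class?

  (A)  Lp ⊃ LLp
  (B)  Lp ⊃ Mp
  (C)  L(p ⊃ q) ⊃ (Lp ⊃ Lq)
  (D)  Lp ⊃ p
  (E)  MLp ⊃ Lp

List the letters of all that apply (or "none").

A, C

(A) Lp ⊃ LLp (axiom 4) characterises the transitive frames. Every such R is transitive — valid.
(B) axiom D: valid iff R is serial. Such an R need not be serial — not valid.
(C) L(p ⊃ q) ⊃ (Lp ⊃ Lq) is the K axiom; it holds on all frames — valid.
(D) Lp ⊃ p is axiom T; it is valid on a frame exactly when R is reflexive. Such an R need not be reflexive, so not valid.
(E) MLp ⊃ Lp (the dual of axiom 5) characterises the euclidean frames. Such an R need not be euclidean — not valid.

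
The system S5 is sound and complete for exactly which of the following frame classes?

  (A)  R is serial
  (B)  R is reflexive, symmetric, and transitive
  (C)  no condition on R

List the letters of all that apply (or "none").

B

(A) this class determines D, not S5.
(B) S5 is sound and complete for exactly this class.
(C) this class determines K, not S5.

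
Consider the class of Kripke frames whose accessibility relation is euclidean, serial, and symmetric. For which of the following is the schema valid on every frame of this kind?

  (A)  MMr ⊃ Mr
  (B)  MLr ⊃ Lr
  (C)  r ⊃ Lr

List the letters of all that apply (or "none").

Serial, symmetric and euclidean together give transitive (from symmetry + euclidean) and then reflexive; the relation is an equivalence.
(A) the dual of axiom 4: valid iff R is transitive. Every such R is transitive — valid.
(B) the dual of axiom 5: valid iff R is euclidean. Every such R is euclidean — valid.
(C) r ⊃ Lr is valid only on frames where every R-edge is a self-loop. Such an R need not be a subset of the identity — not valid.

A, B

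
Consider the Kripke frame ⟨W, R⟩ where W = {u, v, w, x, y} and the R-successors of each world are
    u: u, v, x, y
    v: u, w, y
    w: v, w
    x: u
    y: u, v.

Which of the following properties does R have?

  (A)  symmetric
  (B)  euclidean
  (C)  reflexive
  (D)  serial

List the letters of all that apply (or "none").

A, D

(A) symmetric: every R-edge is matched by its reverse.
(B) not euclidean: u R v and u R x but not v R x.
(C) not reflexive: not v R v.
(D) serial: every world has an R-successor.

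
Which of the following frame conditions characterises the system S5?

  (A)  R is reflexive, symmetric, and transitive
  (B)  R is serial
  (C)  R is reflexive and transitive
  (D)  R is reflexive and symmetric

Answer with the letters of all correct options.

(A) S5 is sound and complete for exactly this class.
(B) this class determines D, not S5.
(C) this class determines S4, not S5.
(D) this class determines B (= KTB), not S5.

A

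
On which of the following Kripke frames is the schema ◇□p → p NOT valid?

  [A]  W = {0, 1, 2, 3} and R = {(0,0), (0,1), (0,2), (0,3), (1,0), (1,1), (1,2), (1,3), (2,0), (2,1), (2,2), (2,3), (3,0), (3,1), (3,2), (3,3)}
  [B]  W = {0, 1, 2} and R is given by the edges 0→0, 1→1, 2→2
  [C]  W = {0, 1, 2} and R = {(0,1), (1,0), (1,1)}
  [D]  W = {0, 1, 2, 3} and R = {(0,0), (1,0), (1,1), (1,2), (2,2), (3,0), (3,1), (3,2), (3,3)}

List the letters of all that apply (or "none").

The schema ◇□p → p is the dual of axiom B; it is valid on a frame iff R is symmetric.
(A) R is symmetric (every R-edge is matched by its reverse), so the schema is valid here.
(B) R is symmetric (every R-edge is matched by its reverse), so the schema is valid here.
(C) R is symmetric (every R-edge is matched by its reverse), so the schema is valid here.
(D) R is not symmetric (1 R 0 but not 0 R 1), so the schema fails here.

D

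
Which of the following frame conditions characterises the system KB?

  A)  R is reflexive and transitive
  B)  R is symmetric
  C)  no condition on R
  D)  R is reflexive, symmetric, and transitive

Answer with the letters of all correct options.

B

(A) this class determines S4, not KB.
(B) KB is sound and complete for exactly this class.
(C) this class determines K, not KB.
(D) this class determines S5, not KB.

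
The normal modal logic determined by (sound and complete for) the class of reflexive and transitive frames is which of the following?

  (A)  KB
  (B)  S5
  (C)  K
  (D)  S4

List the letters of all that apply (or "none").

(A) KB is determined by the class of symmetric frames.
(B) S5 is determined by the class of reflexive, symmetric, and transitive frames.
(C) K is determined by the class of arbitrary frames.
(D) S4 is determined by exactly this class.

D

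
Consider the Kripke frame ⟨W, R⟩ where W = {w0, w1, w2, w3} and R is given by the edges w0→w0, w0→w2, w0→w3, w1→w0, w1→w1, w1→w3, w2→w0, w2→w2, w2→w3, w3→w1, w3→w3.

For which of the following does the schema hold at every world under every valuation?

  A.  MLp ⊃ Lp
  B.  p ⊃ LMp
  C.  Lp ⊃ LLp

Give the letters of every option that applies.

R is not symmetric: w0 R w3 but not w3 R w0.
R is not transitive: w0 R w3 and w3 R w1 but not w0 R w1.
R is not euclidean: w0 R w3 and w0 R w0 but not w3 R w0.
(A) MLp ⊃ Lp is the dual of axiom 5; it is valid on a frame exactly when R is euclidean. R is not euclidean, so not valid.
(B) p ⊃ LMp is axiom B, which corresponds to symmetry. R is not symmetric — not valid.
(C) axiom 4: valid iff R is transitive. R is not transitive — not valid.

none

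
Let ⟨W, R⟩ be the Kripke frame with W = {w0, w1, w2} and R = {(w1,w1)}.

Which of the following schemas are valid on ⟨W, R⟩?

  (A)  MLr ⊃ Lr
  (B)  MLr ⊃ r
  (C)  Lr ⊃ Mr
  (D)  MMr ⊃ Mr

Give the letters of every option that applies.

R is symmetric: every R-edge is matched by its reverse.
R is transitive: R is closed under composition.
R is euclidean: any two R-successors of the same world are R-related.
R is not serial: w0 has no R-successor.
(A) MLr ⊃ Lr is the dual of axiom 5, which corresponds to the euclidean property. R is euclidean — valid.
(B) MLr ⊃ r is the dual of axiom B, which corresponds to symmetry. R is symmetric — valid.
(C) Lr ⊃ Mr (axiom D) characterises the serial frames. R is not serial — not valid.
(D) MMr ⊃ Mr (the dual of axiom 4) characterises the transitive frames. R is transitive — valid.

A, B, D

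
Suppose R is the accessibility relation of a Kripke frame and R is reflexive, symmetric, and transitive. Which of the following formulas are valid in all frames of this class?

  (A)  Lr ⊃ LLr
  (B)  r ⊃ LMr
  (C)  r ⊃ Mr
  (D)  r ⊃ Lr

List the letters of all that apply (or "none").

A, B, C

A relation that is reflexive, symmetric, and transitive is also euclidean and serial.
(A) axiom 4: valid iff R is transitive. Every such R is transitive — valid.
(B) r ⊃ LMr (axiom B) characterises the symmetric frames. Every such R is symmetric — valid.
(C) r ⊃ Mr is the dual of axiom T; it is valid on a frame exactly when R is reflexive. Every such R is reflexive, so valid.
(D) r ⊃ Lr (equivalent to ◇p→p) corresponds to R being a subset of the identity. Such an R need not be a subset of the identity, so not valid.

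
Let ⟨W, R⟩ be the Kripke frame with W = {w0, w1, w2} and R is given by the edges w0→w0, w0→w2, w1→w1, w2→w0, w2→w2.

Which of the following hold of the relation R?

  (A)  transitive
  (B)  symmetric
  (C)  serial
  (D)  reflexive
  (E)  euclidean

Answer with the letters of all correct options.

A, B, C, D, E

(A) transitive: R is closed under composition.
(B) symmetric: every R-edge is matched by its reverse.
(C) serial: every world has an R-successor.
(D) reflexive: each world relates to itself.
(E) euclidean: any two R-successors of the same world are R-related.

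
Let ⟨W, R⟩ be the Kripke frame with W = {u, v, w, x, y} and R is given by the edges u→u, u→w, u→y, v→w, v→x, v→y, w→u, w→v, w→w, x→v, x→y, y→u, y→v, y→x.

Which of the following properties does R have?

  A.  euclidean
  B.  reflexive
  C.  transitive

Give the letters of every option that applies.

none

(A) not euclidean: u R w and u R y but not w R y.
(B) not reflexive: not v R v.
(C) not transitive: u R w and w R v but not u R v.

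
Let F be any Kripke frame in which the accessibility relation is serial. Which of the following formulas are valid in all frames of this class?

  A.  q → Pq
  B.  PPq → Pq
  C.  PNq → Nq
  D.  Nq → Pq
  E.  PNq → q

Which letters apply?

D

(A) q → Pq is the dual of axiom T, which corresponds to reflexivity. Such an R need not be reflexive — not valid.
(B) PPq → Pq is the dual of axiom 4; it is valid on a frame exactly when R is transitive. Such an R need not be transitive, so not valid.
(C) PNq → Nq is the dual of axiom 5, which corresponds to the euclidean property. Such an R need not be euclidean — not valid.
(D) Nq → Pq (axiom D) characterises the serial frames. Every such R is serial — valid.
(E) PNq → q is the dual of axiom B, which corresponds to symmetry. Such an R need not be symmetric — not valid.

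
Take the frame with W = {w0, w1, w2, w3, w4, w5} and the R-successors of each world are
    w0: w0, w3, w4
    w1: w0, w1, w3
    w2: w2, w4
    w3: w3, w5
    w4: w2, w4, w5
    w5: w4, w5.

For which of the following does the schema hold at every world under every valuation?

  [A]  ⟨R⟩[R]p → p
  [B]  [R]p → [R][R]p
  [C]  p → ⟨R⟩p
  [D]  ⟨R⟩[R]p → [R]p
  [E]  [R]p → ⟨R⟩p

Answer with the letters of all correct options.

C, E

R is reflexive: each world relates to itself.
R is not symmetric: w0 R w3 but not w3 R w0.
R is not transitive: w0 R w3 and w3 R w5 but not w0 R w5.
R is not euclidean: w0 R w3 and w0 R w0 but not w3 R w0.
R is serial: every world has an R-successor.
(A) ⟨R⟩[R]p → p is the dual of axiom B; it is valid on a frame exactly when R is symmetric. R is not symmetric, so not valid.
(B) [R]p → [R][R]p is axiom 4; it is valid on a frame exactly when R is transitive. R is not transitive, so not valid.
(C) the dual of axiom T: valid iff R is reflexive. R is reflexive — valid.
(D) ⟨R⟩[R]p → [R]p (the dual of axiom 5) characterises the euclidean frames. R is not euclidean — not valid.
(E) [R]p → ⟨R⟩p (axiom D) characterises the serial frames. R is serial — valid.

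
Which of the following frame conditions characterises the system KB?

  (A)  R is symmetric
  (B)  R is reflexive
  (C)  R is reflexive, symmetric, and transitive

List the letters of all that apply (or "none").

(A) KB is sound and complete for exactly this class.
(B) this class determines T (= KT), not KB.
(C) this class determines S5, not KB.

A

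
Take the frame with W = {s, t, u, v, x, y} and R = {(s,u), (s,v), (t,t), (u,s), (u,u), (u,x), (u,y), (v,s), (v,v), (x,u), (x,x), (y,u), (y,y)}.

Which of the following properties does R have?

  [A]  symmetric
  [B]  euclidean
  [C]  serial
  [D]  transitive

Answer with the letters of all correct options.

(A) symmetric: every R-edge is matched by its reverse.
(B) not euclidean: s R u and s R v but not u R v.
(C) serial: every world has an R-successor.
(D) not transitive: s R u and u R s but not s R s.

A, C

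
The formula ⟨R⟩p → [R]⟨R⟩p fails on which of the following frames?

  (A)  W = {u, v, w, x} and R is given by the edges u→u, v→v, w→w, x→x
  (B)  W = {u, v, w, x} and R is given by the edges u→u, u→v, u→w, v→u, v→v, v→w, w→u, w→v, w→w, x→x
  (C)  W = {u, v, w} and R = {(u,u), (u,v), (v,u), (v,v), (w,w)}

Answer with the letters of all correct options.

The schema ⟨R⟩p → [R]⟨R⟩p is axiom 5; it is valid on a frame iff R is euclidean.
(A) R is euclidean (any two R-successors of the same world are R-related), so the schema is valid here.
(B) R is euclidean (any two R-successors of the same world are R-related), so the schema is valid here.
(C) R is euclidean (any two R-successors of the same world are R-related), so the schema is valid here.

none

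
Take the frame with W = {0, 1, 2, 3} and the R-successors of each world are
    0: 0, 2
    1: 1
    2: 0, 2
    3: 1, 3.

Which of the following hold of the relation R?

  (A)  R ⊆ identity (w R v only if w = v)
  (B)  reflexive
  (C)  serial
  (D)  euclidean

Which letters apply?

B, C

(A) not ⊆ identity: 0 R 2 with 0 ≠ 2.
(B) reflexive: each world relates to itself.
(C) serial: every world has an R-successor.
(D) not euclidean: 3 R 1 and 3 R 3 but not 1 R 3.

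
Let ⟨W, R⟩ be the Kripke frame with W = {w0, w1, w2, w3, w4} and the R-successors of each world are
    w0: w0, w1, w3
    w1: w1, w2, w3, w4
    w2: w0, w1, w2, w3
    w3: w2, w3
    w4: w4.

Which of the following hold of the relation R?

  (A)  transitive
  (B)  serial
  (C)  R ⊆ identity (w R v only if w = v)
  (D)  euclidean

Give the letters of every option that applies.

B

(A) not transitive: w0 R w1 and w1 R w2 but not w0 R w2.
(B) serial: every world has an R-successor.
(C) not ⊆ identity: w0 R w1 with w0 ≠ w1.
(D) not euclidean: w0 R w1 and w0 R w0 but not w1 R w0.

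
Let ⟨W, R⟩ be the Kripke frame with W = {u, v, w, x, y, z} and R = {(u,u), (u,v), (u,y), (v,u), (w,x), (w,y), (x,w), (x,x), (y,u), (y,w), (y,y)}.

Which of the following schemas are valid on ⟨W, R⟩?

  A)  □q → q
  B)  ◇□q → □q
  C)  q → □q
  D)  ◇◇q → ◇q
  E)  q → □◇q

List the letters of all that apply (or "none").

E

R is not reflexive: not v R v.
R is symmetric: every R-edge is matched by its reverse.
R is not transitive: u R y and y R w but not u R w.
R is not euclidean: u R v and u R y but not v R y.
R is not a subset of the identity: u R v with u ≠ v.
(A) □q → q (axiom T) characterises the reflexive frames. R is not reflexive — not valid.
(B) ◇□q → □q (the dual of axiom 5) characterises the euclidean frames. R is not euclidean — not valid.
(C) q → □q is valid only on frames where every R-edge is a self-loop. Here R ⊄ identity — not valid.
(D) ◇◇q → ◇q is the dual of axiom 4; it is valid on a frame exactly when R is transitive. R is not transitive, so not valid.
(E) q → □◇q is axiom B; it is valid on a frame exactly when R is symmetric. R is symmetric, so valid.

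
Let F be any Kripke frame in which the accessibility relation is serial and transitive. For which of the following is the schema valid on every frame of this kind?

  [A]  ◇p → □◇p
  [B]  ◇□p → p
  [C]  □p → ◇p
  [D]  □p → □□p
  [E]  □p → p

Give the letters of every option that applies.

C, D

(A) ◇p → □◇p (axiom 5) characterises the euclidean frames. Such an R need not be euclidean — not valid.
(B) ◇□p → p is the dual of axiom B, which corresponds to symmetry. Such an R need not be symmetric — not valid.
(C) □p → ◇p is axiom D, which corresponds to seriality. Every such R is serial — valid.
(D) □p → □□p (axiom 4) characterises the transitive frames. Every such R is transitive — valid.
(E) axiom T: valid iff R is reflexive. Such an R need not be reflexive — not valid.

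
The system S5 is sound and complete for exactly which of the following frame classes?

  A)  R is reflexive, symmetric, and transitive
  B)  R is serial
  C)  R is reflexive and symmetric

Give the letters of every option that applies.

A

(A) S5 is sound and complete for exactly this class.
(B) this class determines D, not S5.
(C) this class determines B (= KTB), not S5.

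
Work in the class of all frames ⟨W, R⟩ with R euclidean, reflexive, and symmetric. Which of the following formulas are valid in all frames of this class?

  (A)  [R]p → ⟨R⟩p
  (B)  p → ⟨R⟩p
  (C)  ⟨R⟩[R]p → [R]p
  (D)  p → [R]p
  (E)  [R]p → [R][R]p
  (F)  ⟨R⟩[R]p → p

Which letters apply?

A relation that is euclidean, reflexive, and symmetric is also serial and transitive.
(A) [R]p → ⟨R⟩p is axiom D, which corresponds to seriality. Every such R is serial — valid.
(B) the dual of axiom T: valid iff R is reflexive. Every such R is reflexive — valid.
(C) ⟨R⟩[R]p → [R]p is the dual of axiom 5; it is valid on a frame exactly when R is euclidean. Every such R is euclidean, so valid.
(D) p → [R]p (equivalent to ◇p→p) corresponds to R being a subset of the identity. Such an R need not be a subset of the identity, so not valid.
(E) [R]p → [R][R]p (axiom 4) characterises the transitive frames. Every such R is transitive — valid.
(F) ⟨R⟩[R]p → p is the dual of axiom B; it is valid on a frame exactly when R is symmetric. Every such R is symmetric, so valid.

A, B, C, E, F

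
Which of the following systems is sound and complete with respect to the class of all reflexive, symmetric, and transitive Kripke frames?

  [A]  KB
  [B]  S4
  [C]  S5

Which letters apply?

(A) KB is determined by the class of symmetric frames.
(B) S4 is determined by the class of reflexive and transitive frames.
(C) S5 is determined by exactly this class.

C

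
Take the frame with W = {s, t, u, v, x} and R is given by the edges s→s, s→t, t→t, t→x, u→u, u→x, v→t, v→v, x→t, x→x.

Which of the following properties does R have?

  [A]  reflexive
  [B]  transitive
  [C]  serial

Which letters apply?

(A) reflexive: each world relates to itself.
(B) not transitive: s R t and t R x but not s R x.
(C) serial: every world has an R-successor.

A, C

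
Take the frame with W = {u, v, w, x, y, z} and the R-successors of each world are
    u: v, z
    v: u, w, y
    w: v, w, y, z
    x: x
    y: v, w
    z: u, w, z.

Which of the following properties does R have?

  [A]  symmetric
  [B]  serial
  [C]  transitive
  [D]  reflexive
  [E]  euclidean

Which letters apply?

A, B

(A) symmetric: every R-edge is matched by its reverse.
(B) serial: every world has an R-successor.
(C) not transitive: u R v and v R u but not u R u.
(D) not reflexive: not u R u.
(E) not euclidean: u R v and u R z but not v R z.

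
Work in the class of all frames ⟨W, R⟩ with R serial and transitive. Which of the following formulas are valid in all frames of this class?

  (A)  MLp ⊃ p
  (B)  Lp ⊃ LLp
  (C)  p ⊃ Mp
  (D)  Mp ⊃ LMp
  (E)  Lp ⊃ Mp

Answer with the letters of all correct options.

(A) the dual of axiom B: valid iff R is symmetric. Such an R need not be symmetric — not valid.
(B) Lp ⊃ LLp (axiom 4) characterises the transitive frames. Every such R is transitive — valid.
(C) the dual of axiom T: valid iff R is reflexive. Such an R need not be reflexive — not valid.
(D) Mp ⊃ LMp is axiom 5, which corresponds to the euclidean property. Such an R need not be euclidean — not valid.
(E) Lp ⊃ Mp (axiom D) characterises the serial frames. Every such R is serial — valid.

B, E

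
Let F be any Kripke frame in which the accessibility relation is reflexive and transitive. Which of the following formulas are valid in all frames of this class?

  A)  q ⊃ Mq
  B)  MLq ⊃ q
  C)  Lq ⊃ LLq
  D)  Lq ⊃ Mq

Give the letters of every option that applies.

Reflexive relations are serial.
(A) q ⊃ Mq (the dual of axiom T) characterises the reflexive frames. Every such R is reflexive — valid.
(B) the dual of axiom B: valid iff R is symmetric. Such an R need not be symmetric — not valid.
(C) Lq ⊃ LLq (axiom 4) characterises the transitive frames. Every such R is transitive — valid.
(D) Lq ⊃ Mq is axiom D; it is valid on a frame exactly when R is serial. Every such R is serial, so valid.

A, C, D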